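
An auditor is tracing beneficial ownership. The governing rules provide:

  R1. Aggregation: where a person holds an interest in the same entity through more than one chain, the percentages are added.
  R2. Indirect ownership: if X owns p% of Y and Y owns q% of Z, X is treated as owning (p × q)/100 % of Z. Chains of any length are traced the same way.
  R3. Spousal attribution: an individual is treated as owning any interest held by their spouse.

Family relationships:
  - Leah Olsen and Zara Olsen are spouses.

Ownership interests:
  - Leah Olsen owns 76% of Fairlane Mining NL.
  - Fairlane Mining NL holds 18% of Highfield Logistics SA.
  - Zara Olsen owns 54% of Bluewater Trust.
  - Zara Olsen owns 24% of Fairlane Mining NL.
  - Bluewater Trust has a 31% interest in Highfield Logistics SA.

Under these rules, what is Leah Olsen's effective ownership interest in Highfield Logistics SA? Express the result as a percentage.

By spousal attribution (R3), Leah Olsen is treated as also owning Zara Olsen's interest in Fairlane Mining NL, giving 76% + 24% = 100%.
By spousal attribution (R3), Leah Olsen is treated as owning Zara Olsen's 54% interest in Bluewater Trust.
Chain via Fairlane Mining NL (R2): 100% × 18% = 18% of Highfield Logistics SA.
Chain via Bluewater Trust (R2): 54% × 31% = 16.74% of Highfield Logistics SA.
Aggregating (R1): 18% + 16.74% = 34.74%.

34.74%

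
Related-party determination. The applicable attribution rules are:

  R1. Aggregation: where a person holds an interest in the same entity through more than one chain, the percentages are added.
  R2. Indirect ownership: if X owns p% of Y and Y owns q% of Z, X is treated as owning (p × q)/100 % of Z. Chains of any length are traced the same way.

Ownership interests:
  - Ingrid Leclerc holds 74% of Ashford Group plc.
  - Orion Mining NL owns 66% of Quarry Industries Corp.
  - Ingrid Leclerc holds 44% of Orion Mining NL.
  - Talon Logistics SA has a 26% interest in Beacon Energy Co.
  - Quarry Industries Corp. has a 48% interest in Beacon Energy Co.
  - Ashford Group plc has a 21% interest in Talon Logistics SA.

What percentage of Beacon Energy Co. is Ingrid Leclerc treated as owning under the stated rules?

17.9796%

Chain via Orion Mining NL → Quarry Industries Corp. (R2): 44% × 66% × 48% = 13.9392% of Beacon Energy Co.
Chain via Ashford Group plc → Talon Logistics SA (R2): 74% × 21% × 26% = 4.0404% of Beacon Energy Co.
Aggregating (R1): 13.9392% + 4.0404% = 17.9796%.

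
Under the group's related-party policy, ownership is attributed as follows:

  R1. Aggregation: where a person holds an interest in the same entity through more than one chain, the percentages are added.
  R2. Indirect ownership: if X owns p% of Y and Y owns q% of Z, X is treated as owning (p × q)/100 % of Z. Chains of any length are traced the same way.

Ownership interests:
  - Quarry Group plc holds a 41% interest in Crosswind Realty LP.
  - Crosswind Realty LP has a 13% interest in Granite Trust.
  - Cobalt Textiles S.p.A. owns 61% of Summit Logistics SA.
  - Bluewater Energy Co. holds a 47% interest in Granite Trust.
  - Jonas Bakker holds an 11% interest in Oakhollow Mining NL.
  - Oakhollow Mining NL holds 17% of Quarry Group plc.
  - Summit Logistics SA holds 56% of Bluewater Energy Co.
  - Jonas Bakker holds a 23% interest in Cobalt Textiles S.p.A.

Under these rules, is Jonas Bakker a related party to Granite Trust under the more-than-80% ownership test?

Chain via Oakhollow Mining NL → Quarry Group plc → Crosswind Realty LP (R2): 11% × 17% × 41% × 13% = 0.099671% of Granite Trust.
Chain via Cobalt Textiles S.p.A. → Summit Logistics SA → Bluewater Energy Co. (R2): 23% × 61% × 56% × 47% = 3.692696% of Granite Trust.
Aggregating (R1): 0.099671% + 3.692696% = 3.792367%.
3.792367% does not exceed the 80% threshold, so Jonas is not a related party to Granite Trust.

No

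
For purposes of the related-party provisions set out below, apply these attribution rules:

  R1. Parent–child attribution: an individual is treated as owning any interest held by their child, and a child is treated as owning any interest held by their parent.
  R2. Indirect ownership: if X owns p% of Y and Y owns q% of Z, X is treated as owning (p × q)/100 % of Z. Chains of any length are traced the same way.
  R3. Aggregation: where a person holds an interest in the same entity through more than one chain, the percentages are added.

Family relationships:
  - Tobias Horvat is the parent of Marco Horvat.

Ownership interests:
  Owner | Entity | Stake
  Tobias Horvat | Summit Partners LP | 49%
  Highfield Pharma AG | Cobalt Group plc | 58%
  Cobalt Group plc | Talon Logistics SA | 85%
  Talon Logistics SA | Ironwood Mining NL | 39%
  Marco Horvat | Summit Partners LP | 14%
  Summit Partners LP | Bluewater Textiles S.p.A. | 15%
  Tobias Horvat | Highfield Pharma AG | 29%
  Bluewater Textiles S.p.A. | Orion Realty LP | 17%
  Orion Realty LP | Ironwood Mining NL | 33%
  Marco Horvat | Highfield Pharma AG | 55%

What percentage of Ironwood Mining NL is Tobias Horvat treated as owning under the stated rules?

By parent–child attribution (R1), Tobias Horvat is treated as also owning Marco Horvat's interest in Highfield Pharma AG, giving 29% + 55% = 84%.
By parent–child attribution (R1), Tobias Horvat is treated as also owning Marco Horvat's interest in Summit Partners LP, giving 49% + 14% = 63%.
Chain via Highfield Pharma AG → Cobalt Group plc → Talon Logistics SA (R2): 84% × 58% × 85% × 39% = 16.15068% of Ironwood Mining NL.
Chain via Summit Partners LP → Bluewater Textiles S.p.A. → Orion Realty LP (R2): 63% × 15% × 17% × 33% = 0.530145% of Ironwood Mining NL.
Aggregating (R3): 16.15068% + 0.530145% = 16.680825%.

16.680825%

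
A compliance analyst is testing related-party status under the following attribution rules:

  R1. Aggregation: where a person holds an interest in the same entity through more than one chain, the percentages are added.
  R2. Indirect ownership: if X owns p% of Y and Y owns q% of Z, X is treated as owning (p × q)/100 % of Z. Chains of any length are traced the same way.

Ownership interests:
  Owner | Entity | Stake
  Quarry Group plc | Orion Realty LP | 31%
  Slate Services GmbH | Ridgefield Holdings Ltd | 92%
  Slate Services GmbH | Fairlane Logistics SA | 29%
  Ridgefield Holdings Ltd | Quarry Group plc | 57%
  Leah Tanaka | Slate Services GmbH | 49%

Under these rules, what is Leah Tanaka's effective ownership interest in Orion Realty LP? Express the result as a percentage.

Chain via Slate Services GmbH → Ridgefield Holdings Ltd → Quarry Group plc (R2): 49% × 92% × 57% × 31% = 7.965636% of Orion Realty LP.

7.965636%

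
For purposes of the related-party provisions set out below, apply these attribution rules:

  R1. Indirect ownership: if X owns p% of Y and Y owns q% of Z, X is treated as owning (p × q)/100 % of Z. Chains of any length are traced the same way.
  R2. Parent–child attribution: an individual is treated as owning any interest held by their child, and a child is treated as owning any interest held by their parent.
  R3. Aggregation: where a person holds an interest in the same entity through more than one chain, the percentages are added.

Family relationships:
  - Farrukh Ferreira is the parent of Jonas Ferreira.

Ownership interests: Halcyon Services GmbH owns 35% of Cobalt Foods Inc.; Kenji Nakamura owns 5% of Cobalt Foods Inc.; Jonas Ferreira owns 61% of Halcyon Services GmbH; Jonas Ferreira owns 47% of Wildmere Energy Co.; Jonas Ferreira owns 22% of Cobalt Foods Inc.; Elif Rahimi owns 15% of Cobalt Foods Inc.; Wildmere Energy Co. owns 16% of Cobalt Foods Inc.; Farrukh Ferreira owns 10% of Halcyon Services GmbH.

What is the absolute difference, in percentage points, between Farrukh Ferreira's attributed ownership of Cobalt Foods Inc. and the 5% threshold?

49.37

By parent–child attribution (R2), Farrukh Ferreira is treated as also owning Jonas Ferreira's interest in Halcyon Services GmbH, giving 10% + 61% = 71%.
By parent–child attribution (R2), Farrukh Ferreira is treated as owning Jonas Ferreira's 47% interest in Wildmere Energy Co.
By parent–child attribution (R2), Farrukh Ferreira is treated as owning Jonas Ferreira's 22% interest in Cobalt Foods Inc.
Chain via Halcyon Services GmbH (R1): 71% × 35% = 24.85% of Cobalt Foods Inc.
Chain via Wildmere Energy Co. (R1): 47% × 16% = 7.52% of Cobalt Foods Inc.
Direct interest in Cobalt Foods Inc: 22%.
Aggregating (R3): 24.85% + 7.52% + 22% = 54.37%.
54.37% exceeds the 5% threshold by 49.37 percentage points.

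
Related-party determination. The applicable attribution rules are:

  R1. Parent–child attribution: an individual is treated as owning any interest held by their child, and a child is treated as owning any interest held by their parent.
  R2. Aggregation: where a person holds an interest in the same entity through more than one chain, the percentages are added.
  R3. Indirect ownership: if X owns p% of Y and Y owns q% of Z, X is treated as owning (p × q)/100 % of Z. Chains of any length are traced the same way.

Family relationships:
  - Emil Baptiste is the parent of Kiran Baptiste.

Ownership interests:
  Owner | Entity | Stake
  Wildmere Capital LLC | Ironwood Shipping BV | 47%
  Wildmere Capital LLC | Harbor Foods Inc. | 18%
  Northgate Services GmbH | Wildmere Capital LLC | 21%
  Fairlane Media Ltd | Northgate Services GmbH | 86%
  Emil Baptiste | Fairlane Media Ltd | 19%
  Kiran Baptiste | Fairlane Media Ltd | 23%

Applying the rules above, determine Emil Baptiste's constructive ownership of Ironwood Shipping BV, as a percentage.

3.565044%

By parent–child attribution (R1), Emil Baptiste is treated as also owning Kiran Baptiste's interest in Fairlane Media Ltd, giving 19% + 23% = 42%.
Chain via Fairlane Media Ltd → Northgate Services GmbH → Wildmere Capital LLC (R3): 42% × 86% × 21% × 47% = 3.565044% of Ironwood Shipping BV.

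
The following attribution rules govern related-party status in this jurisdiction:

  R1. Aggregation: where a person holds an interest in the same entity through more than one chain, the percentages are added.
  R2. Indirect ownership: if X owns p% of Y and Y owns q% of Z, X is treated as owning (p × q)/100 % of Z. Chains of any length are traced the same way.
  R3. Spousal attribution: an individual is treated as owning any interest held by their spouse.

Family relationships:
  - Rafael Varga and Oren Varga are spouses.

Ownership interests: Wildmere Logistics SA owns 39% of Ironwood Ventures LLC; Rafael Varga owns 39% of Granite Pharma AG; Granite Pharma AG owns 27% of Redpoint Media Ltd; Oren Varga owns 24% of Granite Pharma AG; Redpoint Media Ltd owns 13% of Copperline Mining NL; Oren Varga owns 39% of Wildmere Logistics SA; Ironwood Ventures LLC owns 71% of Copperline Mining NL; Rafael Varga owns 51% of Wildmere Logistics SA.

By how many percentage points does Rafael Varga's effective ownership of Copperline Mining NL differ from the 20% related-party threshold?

By spousal attribution (R3), Rafael Varga is treated as also owning Oren Varga's interest in Granite Pharma AG, giving 39% + 24% = 63%.
By spousal attribution (R3), Rafael Varga is treated as also owning Oren Varga's interest in Wildmere Logistics SA, giving 51% + 39% = 90%.
Chain via Granite Pharma AG → Redpoint Media Ltd (R2): 63% × 27% × 13% = 2.2113% of Copperline Mining NL.
Chain via Wildmere Logistics SA → Ironwood Ventures LLC (R2): 90% × 39% × 71% = 24.921% of Copperline Mining NL.
Aggregating (R1): 2.2113% + 24.921% = 27.1323%.
27.1323% exceeds the 20% threshold by 7.1323 percentage points.

7.1323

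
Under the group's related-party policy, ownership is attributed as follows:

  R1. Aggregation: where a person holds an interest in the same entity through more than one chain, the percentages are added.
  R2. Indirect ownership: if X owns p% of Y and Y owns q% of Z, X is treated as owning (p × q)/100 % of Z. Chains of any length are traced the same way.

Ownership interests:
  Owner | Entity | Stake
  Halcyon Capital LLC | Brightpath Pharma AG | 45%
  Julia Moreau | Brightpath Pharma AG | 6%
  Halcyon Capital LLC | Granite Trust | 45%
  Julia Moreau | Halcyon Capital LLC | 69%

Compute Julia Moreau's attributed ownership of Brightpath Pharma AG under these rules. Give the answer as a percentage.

37.05%

Chain via Halcyon Capital LLC (R2): 69% × 45% = 31.05% of Brightpath Pharma AG.
Direct interest in Brightpath Pharma AG: 6%.
Aggregating (R1): 31.05% + 6% = 37.05%.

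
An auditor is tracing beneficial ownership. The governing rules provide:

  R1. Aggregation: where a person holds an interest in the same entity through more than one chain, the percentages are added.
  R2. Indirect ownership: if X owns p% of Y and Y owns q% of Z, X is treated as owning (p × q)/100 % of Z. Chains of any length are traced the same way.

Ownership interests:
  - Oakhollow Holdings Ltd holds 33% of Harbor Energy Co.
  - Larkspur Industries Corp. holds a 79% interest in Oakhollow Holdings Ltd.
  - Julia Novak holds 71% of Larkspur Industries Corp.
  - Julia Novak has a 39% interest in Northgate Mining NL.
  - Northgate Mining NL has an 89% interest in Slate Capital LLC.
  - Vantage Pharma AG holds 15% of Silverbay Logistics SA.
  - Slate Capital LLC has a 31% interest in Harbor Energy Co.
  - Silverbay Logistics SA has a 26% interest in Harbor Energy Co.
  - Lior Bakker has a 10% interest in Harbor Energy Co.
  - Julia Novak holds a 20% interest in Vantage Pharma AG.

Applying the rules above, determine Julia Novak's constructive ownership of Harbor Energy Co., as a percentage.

30.0498%

Chain via Vantage Pharma AG → Silverbay Logistics SA (R2): 20% × 15% × 26% = 0.78% of Harbor Energy Co.
Chain via Northgate Mining NL → Slate Capital LLC (R2): 39% × 89% × 31% = 10.7601% of Harbor Energy Co.
Chain via Larkspur Industries Corp. → Oakhollow Holdings Ltd (R2): 71% × 79% × 33% = 18.5097% of Harbor Energy Co.
Aggregating (R1): 0.78% + 10.7601% + 18.5097% = 30.0498%.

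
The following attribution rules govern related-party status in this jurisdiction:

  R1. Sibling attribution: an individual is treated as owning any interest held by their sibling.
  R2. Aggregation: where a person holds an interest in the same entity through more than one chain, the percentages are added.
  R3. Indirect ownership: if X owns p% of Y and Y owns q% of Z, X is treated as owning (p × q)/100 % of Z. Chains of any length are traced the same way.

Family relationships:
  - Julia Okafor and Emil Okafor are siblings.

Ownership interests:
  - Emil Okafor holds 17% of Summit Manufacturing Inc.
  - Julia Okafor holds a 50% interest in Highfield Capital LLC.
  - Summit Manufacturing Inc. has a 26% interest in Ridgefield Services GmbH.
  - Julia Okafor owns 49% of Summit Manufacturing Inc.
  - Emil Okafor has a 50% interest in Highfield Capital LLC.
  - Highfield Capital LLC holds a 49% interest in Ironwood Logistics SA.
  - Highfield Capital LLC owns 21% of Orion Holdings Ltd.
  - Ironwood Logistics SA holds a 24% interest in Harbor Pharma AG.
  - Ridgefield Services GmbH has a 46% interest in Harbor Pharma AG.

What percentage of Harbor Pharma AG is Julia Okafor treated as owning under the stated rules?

19.6536%

By sibling attribution (R1), Julia Okafor is treated as also owning Emil Okafor's interest in Summit Manufacturing Inc, giving 49% + 17% = 66%.
By sibling attribution (R1), Julia Okafor is treated as also owning Emil Okafor's interest in Highfield Capital LLC, giving 50% + 50% = 100%.
Chain via Summit Manufacturing Inc. → Ridgefield Services GmbH (R3): 66% × 26% × 46% = 7.8936% of Harbor Pharma AG.
Chain via Highfield Capital LLC → Ironwood Logistics SA (R3): 100% × 49% × 24% = 11.76% of Harbor Pharma AG.
Aggregating (R2): 7.8936% + 11.76% = 19.6536%.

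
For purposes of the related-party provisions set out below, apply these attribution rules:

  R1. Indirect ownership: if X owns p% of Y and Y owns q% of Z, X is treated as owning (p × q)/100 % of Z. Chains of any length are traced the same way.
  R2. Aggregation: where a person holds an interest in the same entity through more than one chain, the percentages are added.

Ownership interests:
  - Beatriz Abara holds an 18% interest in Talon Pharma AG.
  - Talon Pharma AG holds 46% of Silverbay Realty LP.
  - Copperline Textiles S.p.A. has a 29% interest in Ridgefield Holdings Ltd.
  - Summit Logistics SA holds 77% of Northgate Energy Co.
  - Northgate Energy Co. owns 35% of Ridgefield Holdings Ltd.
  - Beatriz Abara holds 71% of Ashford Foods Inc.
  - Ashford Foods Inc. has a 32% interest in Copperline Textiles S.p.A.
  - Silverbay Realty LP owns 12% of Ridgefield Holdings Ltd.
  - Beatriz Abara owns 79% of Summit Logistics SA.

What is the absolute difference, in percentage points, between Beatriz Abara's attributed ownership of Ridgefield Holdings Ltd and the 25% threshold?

Chain via Talon Pharma AG → Silverbay Realty LP (R1): 18% × 46% × 12% = 0.9936% of Ridgefield Holdings Ltd.
Chain via Summit Logistics SA → Northgate Energy Co. (R1): 79% × 77% × 35% = 21.2905% of Ridgefield Holdings Ltd.
Chain via Ashford Foods Inc. → Copperline Textiles S.p.A. (R1): 71% × 32% × 29% = 6.5888% of Ridgefield Holdings Ltd.
Aggregating (R2): 0.9936% + 21.2905% + 6.5888% = 28.8729%.
28.8729% exceeds the 25% threshold by 3.8729 percentage points.

3.8729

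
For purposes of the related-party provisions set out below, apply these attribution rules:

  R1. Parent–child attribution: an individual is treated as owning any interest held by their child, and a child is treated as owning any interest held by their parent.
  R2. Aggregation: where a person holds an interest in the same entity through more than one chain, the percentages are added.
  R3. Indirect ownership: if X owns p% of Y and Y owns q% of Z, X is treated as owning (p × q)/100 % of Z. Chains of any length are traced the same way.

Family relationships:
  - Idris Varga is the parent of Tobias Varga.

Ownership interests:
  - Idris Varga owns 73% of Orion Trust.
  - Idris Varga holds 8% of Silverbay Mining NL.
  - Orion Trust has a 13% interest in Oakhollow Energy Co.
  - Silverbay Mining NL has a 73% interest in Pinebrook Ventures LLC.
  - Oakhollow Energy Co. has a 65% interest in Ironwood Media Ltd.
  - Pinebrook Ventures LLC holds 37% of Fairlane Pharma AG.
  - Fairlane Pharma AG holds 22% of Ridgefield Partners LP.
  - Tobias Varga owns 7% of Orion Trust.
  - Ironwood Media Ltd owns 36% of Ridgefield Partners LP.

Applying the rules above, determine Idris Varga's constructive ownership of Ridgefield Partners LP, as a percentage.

By parent–child attribution (R1), Idris Varga is treated as also owning Tobias Varga's interest in Orion Trust, giving 73% + 7% = 80%.
Chain via Orion Trust → Oakhollow Energy Co. → Ironwood Media Ltd (R3): 80% × 13% × 65% × 36% = 2.4336% of Ridgefield Partners LP.
Chain via Silverbay Mining NL → Pinebrook Ventures LLC → Fairlane Pharma AG (R3): 8% × 73% × 37% × 22% = 0.475376% of Ridgefield Partners LP.
Aggregating (R2): 2.4336% + 0.475376% = 2.908976%.

2.908976%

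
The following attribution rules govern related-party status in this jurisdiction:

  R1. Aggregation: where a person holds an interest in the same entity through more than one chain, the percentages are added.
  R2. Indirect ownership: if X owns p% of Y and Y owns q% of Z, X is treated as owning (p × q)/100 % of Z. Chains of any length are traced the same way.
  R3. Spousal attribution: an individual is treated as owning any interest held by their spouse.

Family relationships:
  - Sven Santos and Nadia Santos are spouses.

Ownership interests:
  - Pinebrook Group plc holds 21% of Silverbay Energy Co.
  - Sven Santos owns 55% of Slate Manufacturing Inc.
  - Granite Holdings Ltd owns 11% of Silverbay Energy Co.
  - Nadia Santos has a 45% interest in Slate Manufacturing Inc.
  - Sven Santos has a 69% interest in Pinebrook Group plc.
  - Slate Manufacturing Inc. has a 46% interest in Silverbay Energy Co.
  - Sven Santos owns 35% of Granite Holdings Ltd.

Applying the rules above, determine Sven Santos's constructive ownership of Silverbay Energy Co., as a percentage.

By spousal attribution (R3), Sven Santos is treated as also owning Nadia Santos's interest in Slate Manufacturing Inc, giving 55% + 45% = 100%.
Chain via Slate Manufacturing Inc. (R2): 100% × 46% = 46% of Silverbay Energy Co.
Chain via Granite Holdings Ltd (R2): 35% × 11% = 3.85% of Silverbay Energy Co.
Chain via Pinebrook Group plc (R2): 69% × 21% = 14.49% of Silverbay Energy Co.
Aggregating (R1): 46% + 3.85% + 14.49% = 64.34%.

64.34%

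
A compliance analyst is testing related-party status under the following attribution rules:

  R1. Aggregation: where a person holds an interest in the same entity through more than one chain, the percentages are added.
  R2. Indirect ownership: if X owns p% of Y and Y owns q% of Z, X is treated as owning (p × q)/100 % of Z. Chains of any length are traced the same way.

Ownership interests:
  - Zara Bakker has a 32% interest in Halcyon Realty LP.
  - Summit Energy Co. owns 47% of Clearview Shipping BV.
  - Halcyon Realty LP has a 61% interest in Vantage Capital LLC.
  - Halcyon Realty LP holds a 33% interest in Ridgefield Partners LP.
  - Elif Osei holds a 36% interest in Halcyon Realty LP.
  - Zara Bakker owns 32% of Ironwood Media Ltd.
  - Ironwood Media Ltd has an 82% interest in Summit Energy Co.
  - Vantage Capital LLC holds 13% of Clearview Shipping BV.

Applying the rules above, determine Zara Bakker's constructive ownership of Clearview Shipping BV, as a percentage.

14.8704%

Chain via Halcyon Realty LP → Vantage Capital LLC (R2): 32% × 61% × 13% = 2.5376% of Clearview Shipping BV.
Chain via Ironwood Media Ltd → Summit Energy Co. (R2): 32% × 82% × 47% = 12.3328% of Clearview Shipping BV.
Aggregating (R1): 2.5376% + 12.3328% = 14.8704%.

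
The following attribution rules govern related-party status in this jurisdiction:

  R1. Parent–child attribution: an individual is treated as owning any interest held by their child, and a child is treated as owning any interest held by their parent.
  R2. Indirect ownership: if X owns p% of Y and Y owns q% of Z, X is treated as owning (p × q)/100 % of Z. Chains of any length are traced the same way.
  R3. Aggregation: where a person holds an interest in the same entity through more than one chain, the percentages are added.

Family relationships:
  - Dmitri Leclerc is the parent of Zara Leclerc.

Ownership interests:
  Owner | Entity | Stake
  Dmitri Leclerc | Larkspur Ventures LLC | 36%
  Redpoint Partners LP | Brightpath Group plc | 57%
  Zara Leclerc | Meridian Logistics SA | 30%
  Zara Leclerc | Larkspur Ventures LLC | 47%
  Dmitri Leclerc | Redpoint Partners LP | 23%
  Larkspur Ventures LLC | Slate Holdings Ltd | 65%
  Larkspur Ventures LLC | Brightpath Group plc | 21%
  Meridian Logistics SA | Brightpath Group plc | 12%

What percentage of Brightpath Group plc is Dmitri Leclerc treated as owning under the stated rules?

34.14%

By parent–child attribution (R1), Dmitri Leclerc is treated as also owning Zara Leclerc's interest in Larkspur Ventures LLC, giving 36% + 47% = 83%.
By parent–child attribution (R1), Dmitri Leclerc is treated as owning Zara Leclerc's 30% interest in Meridian Logistics SA.
Chain via Larkspur Ventures LLC (R2): 83% × 21% = 17.43% of Brightpath Group plc.
Chain via Redpoint Partners LP (R2): 23% × 57% = 13.11% of Brightpath Group plc.
Chain via Meridian Logistics SA (R2): 30% × 12% = 3.6% of Brightpath Group plc.
Aggregating (R3): 17.43% + 13.11% + 3.6% = 34.14%.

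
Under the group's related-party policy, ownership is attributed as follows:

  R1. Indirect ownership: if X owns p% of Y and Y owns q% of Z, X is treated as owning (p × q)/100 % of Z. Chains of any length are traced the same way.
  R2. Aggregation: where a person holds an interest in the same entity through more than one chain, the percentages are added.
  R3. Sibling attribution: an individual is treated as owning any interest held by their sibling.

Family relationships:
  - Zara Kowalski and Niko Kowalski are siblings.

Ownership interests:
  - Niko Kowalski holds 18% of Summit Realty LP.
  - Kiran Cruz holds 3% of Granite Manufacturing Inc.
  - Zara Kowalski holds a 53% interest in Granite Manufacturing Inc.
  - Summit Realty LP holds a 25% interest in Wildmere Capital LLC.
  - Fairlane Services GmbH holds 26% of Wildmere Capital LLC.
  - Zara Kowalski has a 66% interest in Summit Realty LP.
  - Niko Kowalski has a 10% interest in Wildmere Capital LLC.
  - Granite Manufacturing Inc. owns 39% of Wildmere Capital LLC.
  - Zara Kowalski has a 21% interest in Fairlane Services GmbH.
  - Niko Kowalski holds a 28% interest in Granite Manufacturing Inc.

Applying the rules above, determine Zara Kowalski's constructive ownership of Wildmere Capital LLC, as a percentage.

By sibling attribution (R3), Zara Kowalski is treated as also owning Niko Kowalski's interest in Granite Manufacturing Inc, giving 53% + 28% = 81%.
By sibling attribution (R3), Zara Kowalski is treated as also owning Niko Kowalski's interest in Summit Realty LP, giving 66% + 18% = 84%.
By sibling attribution (R3), Zara Kowalski is treated as owning Niko Kowalski's 10% interest in Wildmere Capital LLC.
Chain via Granite Manufacturing Inc. (R1): 81% × 39% = 31.59% of Wildmere Capital LLC.
Chain via Summit Realty LP (R1): 84% × 25% = 21% of Wildmere Capital LLC.
Chain via Fairlane Services GmbH (R1): 21% × 26% = 5.46% of Wildmere Capital LLC.
Direct interest in Wildmere Capital LLC: 10%.
Aggregating (R2): 31.59% + 21% + 5.46% + 10% = 68.05%.

68.05%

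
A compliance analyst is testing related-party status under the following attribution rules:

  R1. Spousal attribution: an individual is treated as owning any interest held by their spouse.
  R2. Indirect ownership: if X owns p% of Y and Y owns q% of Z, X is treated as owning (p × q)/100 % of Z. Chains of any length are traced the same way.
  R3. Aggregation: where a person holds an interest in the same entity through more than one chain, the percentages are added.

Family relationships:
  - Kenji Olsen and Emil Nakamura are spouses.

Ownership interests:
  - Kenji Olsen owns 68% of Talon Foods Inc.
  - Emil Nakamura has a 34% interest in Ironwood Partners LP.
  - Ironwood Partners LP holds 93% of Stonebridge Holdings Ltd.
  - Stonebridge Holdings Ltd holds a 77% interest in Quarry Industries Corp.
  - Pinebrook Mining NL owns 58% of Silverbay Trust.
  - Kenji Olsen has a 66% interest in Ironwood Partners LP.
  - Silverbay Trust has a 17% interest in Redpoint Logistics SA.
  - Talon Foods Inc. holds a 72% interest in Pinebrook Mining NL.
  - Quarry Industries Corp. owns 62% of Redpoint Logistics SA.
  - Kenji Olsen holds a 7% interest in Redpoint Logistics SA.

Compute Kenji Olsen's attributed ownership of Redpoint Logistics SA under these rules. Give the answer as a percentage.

By spousal attribution (R1), Kenji Olsen is treated as also owning Emil Nakamura's interest in Ironwood Partners LP, giving 66% + 34% = 100%.
Chain via Ironwood Partners LP → Stonebridge Holdings Ltd → Quarry Industries Corp. (R2): 100% × 93% × 77% × 62% = 44.3982% of Redpoint Logistics SA.
Chain via Talon Foods Inc. → Pinebrook Mining NL → Silverbay Trust (R2): 68% × 72% × 58% × 17% = 4.827456% of Redpoint Logistics SA.
Direct interest in Redpoint Logistics SA: 7%.
Aggregating (R3): 44.3982% + 4.827456% + 7% = 56.225656%.

56.225656%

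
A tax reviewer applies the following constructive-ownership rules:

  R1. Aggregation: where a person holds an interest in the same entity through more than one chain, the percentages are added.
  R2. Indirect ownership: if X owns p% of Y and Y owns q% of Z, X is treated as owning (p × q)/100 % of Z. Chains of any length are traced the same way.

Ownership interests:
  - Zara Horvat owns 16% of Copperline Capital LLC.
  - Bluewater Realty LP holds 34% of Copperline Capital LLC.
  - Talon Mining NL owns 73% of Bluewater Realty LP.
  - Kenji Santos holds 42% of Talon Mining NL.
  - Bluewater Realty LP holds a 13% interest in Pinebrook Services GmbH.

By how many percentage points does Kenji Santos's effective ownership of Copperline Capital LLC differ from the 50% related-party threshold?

Chain via Talon Mining NL → Bluewater Realty LP (R2): 42% × 73% × 34% = 10.4244% of Copperline Capital LLC.
10.4244% falls short of the 50% threshold by 39.5756 percentage points.

39.5756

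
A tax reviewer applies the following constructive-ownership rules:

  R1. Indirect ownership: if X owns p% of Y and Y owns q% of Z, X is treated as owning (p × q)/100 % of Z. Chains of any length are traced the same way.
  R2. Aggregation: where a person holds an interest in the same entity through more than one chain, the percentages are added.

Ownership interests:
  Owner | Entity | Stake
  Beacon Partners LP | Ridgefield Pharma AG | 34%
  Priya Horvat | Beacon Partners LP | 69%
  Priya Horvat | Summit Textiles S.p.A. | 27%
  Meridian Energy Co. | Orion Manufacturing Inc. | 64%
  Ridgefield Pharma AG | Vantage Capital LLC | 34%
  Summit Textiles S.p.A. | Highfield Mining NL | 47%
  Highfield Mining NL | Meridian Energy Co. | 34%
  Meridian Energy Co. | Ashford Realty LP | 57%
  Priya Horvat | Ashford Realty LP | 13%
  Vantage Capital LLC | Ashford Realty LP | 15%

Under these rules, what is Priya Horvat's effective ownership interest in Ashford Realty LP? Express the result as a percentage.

16.655782%

Chain via Beacon Partners LP → Ridgefield Pharma AG → Vantage Capital LLC (R1): 69% × 34% × 34% × 15% = 1.19646% of Ashford Realty LP.
Chain via Summit Textiles S.p.A. → Highfield Mining NL → Meridian Energy Co. (R1): 27% × 47% × 34% × 57% = 2.459322% of Ashford Realty LP.
Direct interest in Ashford Realty LP: 13%.
Aggregating (R2): 1.19646% + 2.459322% + 13% = 16.655782%.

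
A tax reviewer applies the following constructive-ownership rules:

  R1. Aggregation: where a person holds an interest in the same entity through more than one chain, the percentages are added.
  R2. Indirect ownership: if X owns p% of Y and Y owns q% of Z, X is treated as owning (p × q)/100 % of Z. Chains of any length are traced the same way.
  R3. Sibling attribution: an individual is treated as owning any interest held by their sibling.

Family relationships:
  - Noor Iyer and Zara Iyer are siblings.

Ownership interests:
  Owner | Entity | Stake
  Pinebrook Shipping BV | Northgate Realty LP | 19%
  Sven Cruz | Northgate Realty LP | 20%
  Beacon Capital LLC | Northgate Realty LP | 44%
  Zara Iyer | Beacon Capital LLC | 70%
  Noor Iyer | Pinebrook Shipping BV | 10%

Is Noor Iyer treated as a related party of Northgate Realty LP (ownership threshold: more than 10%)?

Yes

By sibling attribution (R3), Noor Iyer is treated as owning Zara Iyer's 70% interest in Beacon Capital LLC.
Chain via Pinebrook Shipping BV (R2): 10% × 19% = 1.9% of Northgate Realty LP.
Chain via Beacon Capital LLC (R2): 70% × 44% = 30.8% of Northgate Realty LP.
Aggregating (R1): 1.9% + 30.8% = 32.7%.
32.7% exceeds the 10% threshold, so Noor is a related party to Northgate Realty LP.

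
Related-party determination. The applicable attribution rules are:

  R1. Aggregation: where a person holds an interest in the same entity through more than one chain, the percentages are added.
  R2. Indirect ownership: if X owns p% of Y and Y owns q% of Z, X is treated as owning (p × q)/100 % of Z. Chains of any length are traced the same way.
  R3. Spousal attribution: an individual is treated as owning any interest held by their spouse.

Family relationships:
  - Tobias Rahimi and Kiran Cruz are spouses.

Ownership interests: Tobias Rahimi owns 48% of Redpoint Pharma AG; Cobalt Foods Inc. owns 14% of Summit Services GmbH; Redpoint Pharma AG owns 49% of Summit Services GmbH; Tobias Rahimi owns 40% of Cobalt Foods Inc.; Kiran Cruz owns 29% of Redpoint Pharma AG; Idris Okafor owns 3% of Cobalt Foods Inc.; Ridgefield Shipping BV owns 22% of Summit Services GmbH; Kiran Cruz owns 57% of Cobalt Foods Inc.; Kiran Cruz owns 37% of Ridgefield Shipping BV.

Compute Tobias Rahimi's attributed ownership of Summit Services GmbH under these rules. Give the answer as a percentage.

59.45%

By spousal attribution (R3), Tobias Rahimi is treated as also owning Kiran Cruz's interest in Redpoint Pharma AG, giving 48% + 29% = 77%.
By spousal attribution (R3), Tobias Rahimi is treated as also owning Kiran Cruz's interest in Cobalt Foods Inc, giving 40% + 57% = 97%.
By spousal attribution (R3), Tobias Rahimi is treated as owning Kiran Cruz's 37% interest in Ridgefield Shipping BV.
Chain via Redpoint Pharma AG (R2): 77% × 49% = 37.73% of Summit Services GmbH.
Chain via Cobalt Foods Inc. (R2): 97% × 14% = 13.58% of Summit Services GmbH.
Chain via Ridgefield Shipping BV (R2): 37% × 22% = 8.14% of Summit Services GmbH.
Aggregating (R1): 37.73% + 13.58% + 8.14% = 59.45%.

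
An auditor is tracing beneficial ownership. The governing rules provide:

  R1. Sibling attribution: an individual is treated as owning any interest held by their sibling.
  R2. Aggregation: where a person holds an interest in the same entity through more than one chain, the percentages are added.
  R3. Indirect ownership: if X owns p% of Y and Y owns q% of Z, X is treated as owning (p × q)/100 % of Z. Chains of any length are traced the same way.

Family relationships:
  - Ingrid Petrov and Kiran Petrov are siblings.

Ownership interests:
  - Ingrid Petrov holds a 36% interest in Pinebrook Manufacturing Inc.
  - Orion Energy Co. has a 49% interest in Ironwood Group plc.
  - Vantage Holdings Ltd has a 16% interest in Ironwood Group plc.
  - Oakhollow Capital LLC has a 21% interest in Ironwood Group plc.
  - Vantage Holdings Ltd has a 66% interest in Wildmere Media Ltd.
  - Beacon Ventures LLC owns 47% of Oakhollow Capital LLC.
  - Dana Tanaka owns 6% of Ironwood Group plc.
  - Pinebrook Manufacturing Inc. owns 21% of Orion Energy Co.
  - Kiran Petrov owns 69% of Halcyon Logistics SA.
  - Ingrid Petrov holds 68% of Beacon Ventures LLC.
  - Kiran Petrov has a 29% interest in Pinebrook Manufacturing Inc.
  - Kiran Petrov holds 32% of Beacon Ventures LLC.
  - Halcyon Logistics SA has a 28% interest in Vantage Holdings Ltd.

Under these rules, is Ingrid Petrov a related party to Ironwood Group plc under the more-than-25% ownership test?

By sibling attribution (R1), Ingrid Petrov is treated as also owning Kiran Petrov's interest in Beacon Ventures LLC, giving 68% + 32% = 100%.
By sibling attribution (R1), Ingrid Petrov is treated as also owning Kiran Petrov's interest in Pinebrook Manufacturing Inc, giving 36% + 29% = 65%.
By sibling attribution (R1), Ingrid Petrov is treated as owning Kiran Petrov's 69% interest in Halcyon Logistics SA.
Chain via Beacon Ventures LLC → Oakhollow Capital LLC (R3): 100% × 47% × 21% = 9.87% of Ironwood Group plc.
Chain via Pinebrook Manufacturing Inc. → Orion Energy Co. (R3): 65% × 21% × 49% = 6.6885% of Ironwood Group plc.
Chain via Halcyon Logistics SA → Vantage Holdings Ltd (R3): 69% × 28% × 16% = 3.0912% of Ironwood Group plc.
Aggregating (R2): 9.87% + 6.6885% + 3.0912% = 19.6497%.
19.6497% does not exceed the 25% threshold, so Ingrid is not a related party to Ironwood Group plc.

No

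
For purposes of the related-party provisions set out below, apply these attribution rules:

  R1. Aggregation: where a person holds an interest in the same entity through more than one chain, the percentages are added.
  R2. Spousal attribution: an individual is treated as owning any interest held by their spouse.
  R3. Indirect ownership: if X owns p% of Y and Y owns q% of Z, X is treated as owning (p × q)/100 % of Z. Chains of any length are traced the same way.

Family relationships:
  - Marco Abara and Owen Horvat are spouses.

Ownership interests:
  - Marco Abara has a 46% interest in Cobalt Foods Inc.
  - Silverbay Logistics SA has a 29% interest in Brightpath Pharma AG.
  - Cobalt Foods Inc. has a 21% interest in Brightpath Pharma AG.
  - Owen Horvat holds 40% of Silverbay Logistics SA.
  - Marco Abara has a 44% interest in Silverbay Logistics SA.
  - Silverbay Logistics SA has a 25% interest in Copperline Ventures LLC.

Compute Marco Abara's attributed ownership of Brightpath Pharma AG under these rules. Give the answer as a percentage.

By spousal attribution (R2), Marco Abara is treated as also owning Owen Horvat's interest in Silverbay Logistics SA, giving 44% + 40% = 84%.
Chain via Silverbay Logistics SA (R3): 84% × 29% = 24.36% of Brightpath Pharma AG.
Chain via Cobalt Foods Inc. (R3): 46% × 21% = 9.66% of Brightpath Pharma AG.
Aggregating (R1): 24.36% + 9.66% = 34.02%.

34.02%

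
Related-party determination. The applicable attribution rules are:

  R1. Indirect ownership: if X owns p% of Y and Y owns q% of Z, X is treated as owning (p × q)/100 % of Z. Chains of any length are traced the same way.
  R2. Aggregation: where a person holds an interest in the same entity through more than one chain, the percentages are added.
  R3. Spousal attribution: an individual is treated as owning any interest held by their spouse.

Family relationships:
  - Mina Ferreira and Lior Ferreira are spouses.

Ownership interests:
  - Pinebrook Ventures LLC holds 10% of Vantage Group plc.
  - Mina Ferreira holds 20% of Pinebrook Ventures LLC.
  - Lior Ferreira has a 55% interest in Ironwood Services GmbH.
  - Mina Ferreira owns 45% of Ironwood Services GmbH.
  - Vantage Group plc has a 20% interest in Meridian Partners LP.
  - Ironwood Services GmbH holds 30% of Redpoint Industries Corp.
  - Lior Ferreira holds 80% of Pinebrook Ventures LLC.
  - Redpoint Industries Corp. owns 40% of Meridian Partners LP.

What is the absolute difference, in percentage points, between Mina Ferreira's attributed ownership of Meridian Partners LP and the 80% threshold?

By spousal attribution (R3), Mina Ferreira is treated as also owning Lior Ferreira's interest in Pinebrook Ventures LLC, giving 20% + 80% = 100%.
By spousal attribution (R3), Mina Ferreira is treated as also owning Lior Ferreira's interest in Ironwood Services GmbH, giving 45% + 55% = 100%.
Chain via Pinebrook Ventures LLC → Vantage Group plc (R1): 100% × 10% × 20% = 2% of Meridian Partners LP.
Chain via Ironwood Services GmbH → Redpoint Industries Corp. (R1): 100% × 30% × 40% = 12% of Meridian Partners LP.
Aggregating (R2): 2% + 12% = 14%.
14% falls short of the 80% threshold by 66 percentage points.

66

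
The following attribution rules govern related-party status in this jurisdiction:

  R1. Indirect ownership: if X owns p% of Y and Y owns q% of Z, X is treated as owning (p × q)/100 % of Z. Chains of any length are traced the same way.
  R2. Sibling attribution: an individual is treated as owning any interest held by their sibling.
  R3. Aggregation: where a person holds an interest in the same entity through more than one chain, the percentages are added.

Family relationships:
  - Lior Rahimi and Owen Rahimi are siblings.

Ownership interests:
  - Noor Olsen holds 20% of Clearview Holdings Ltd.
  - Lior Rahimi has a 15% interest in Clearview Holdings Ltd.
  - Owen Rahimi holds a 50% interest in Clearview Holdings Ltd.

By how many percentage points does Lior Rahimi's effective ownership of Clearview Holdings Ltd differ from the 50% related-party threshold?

15

By sibling attribution (R2), Lior Rahimi is treated as also owning Owen Rahimi's interest in Clearview Holdings Ltd, giving 15% + 50% = 65%.
Direct interest in Clearview Holdings Ltd: 65%.
65% exceeds the 50% threshold by 15 percentage points.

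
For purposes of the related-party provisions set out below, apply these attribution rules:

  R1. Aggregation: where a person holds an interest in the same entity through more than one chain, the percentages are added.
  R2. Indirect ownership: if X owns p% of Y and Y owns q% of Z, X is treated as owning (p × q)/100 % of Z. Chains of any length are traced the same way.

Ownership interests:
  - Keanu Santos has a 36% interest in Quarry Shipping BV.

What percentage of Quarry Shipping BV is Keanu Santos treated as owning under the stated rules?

Direct interest in Quarry Shipping BV: 36%.

36%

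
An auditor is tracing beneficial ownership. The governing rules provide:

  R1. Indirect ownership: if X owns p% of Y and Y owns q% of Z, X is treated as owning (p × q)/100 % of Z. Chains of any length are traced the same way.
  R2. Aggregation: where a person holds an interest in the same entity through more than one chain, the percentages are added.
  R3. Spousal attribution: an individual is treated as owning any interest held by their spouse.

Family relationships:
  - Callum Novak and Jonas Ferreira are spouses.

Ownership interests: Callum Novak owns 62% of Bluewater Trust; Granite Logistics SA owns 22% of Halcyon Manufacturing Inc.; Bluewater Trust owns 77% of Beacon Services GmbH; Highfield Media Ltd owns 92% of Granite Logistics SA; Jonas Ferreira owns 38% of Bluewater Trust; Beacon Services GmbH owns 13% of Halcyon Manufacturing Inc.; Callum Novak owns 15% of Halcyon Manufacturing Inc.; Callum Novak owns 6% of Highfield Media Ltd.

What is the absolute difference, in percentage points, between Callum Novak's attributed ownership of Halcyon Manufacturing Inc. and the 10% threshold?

16.2244

By spousal attribution (R3), Callum Novak is treated as also owning Jonas Ferreira's interest in Bluewater Trust, giving 62% + 38% = 100%.
Chain via Highfield Media Ltd → Granite Logistics SA (R1): 6% × 92% × 22% = 1.2144% of Halcyon Manufacturing Inc.
Chain via Bluewater Trust → Beacon Services GmbH (R1): 100% × 77% × 13% = 10.01% of Halcyon Manufacturing Inc.
Direct interest in Halcyon Manufacturing Inc: 15%.
Aggregating (R2): 1.2144% + 10.01% + 15% = 26.2244%.
26.2244% exceeds the 10% threshold by 16.2244 percentage points.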